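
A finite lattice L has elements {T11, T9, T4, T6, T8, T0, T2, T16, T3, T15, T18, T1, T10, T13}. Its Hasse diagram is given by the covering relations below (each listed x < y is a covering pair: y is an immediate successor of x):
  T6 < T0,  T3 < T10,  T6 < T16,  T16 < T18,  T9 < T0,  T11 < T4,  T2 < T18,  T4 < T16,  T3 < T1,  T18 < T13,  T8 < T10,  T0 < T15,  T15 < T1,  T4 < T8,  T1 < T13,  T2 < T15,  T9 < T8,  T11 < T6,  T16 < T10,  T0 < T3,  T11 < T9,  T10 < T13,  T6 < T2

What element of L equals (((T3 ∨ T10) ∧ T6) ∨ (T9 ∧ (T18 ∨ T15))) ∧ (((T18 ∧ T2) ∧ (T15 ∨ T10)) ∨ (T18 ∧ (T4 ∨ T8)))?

T3 ∨ T10 = T10
T10 ∧ T6 = T6
T18 ∨ T15 = T13
T9 ∧ T13 = T9
T6 ∨ T9 = T0
T18 ∧ T2 = T2
T15 ∨ T10 = T13
T2 ∧ T13 = T2
T4 ∨ T8 = T8
T18 ∧ T8 = T4
T2 ∨ T4 = T18
T0 ∧ T18 = T6

T6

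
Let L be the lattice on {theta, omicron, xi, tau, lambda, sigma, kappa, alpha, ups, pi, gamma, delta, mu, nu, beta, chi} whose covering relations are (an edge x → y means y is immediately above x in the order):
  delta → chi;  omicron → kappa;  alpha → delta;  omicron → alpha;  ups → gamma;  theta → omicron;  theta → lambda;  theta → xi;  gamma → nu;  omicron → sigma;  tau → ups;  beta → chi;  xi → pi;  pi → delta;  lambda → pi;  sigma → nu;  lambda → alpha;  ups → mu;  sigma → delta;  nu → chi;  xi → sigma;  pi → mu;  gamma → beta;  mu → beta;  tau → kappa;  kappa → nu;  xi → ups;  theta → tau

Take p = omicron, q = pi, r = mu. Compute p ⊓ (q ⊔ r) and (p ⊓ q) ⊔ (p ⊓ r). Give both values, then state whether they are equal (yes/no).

theta; theta; yes

q ⊔ r = mu, so p ⊓ (q ⊔ r) = omicron ⊓ mu = theta.
p ⊓ q = theta and p ⊓ r = theta, so (p ⊓ q) ⊔ (p ⊓ r) = theta ⊔ theta = theta.
Equal: yes.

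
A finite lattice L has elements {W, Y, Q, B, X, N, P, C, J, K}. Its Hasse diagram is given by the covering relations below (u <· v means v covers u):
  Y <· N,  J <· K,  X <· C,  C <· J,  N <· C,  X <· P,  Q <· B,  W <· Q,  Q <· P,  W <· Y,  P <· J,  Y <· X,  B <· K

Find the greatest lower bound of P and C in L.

Common lower bounds of {P, C}: W, X, Y.
The greatest among these is X.

X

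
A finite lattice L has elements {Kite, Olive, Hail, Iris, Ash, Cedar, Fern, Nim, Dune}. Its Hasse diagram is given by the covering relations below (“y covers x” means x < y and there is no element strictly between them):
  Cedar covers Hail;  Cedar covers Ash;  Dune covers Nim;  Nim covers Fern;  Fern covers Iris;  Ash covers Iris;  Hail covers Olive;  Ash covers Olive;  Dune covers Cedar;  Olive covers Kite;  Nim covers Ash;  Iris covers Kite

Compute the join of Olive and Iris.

Common upper bounds of {Olive, Iris}: Ash, Cedar, Dune, Nim.
The least among these is Ash.

Ash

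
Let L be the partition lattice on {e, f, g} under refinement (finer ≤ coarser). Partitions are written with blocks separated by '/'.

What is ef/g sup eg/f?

The join of ef/g and eg/f merges any blocks that overlap across the partitions, giving efg.

efg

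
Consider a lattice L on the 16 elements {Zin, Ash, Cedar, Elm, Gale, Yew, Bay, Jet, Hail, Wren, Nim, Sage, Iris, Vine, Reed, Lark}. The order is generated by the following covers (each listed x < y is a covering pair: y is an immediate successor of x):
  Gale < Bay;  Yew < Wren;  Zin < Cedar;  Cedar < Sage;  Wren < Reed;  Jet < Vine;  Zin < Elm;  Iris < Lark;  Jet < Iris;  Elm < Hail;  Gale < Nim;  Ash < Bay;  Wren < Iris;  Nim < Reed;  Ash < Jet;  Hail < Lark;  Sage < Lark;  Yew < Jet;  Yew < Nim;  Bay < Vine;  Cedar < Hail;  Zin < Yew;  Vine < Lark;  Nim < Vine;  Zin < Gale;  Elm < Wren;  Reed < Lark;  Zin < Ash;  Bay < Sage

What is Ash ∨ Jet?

Common upper bounds of {Ash, Jet}: Iris, Jet, Lark, Vine.
The least among these is Jet.

Jet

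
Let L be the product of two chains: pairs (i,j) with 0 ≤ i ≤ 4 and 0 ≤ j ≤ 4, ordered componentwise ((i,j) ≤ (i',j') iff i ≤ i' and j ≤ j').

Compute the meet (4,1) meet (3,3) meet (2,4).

(2,1)

Common lower bounds of {(4,1), (3,3), (2,4)}: (0,0), (0,1), (1,0), (1,1), (2,0), (2,1).
The greatest among these is (2,1).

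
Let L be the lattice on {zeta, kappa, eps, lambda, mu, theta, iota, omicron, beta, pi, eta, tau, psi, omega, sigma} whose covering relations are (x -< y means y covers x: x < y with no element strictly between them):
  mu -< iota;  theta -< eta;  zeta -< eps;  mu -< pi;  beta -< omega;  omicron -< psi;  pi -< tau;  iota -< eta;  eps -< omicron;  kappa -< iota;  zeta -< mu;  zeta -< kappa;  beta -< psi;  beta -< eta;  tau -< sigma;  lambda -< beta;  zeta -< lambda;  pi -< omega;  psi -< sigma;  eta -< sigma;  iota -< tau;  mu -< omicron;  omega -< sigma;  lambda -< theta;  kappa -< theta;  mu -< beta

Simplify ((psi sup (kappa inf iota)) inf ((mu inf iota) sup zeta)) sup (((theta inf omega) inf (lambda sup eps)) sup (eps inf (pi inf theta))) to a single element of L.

beta

kappa ∧ iota = kappa
psi ∨ kappa = sigma
mu ∧ iota = mu
mu ∨ zeta = mu
sigma ∧ mu = mu
theta ∧ omega = lambda
lambda ∨ eps = psi
lambda ∧ psi = lambda
pi ∧ theta = zeta
eps ∧ zeta = zeta
lambda ∨ zeta = lambda
mu ∨ lambda = beta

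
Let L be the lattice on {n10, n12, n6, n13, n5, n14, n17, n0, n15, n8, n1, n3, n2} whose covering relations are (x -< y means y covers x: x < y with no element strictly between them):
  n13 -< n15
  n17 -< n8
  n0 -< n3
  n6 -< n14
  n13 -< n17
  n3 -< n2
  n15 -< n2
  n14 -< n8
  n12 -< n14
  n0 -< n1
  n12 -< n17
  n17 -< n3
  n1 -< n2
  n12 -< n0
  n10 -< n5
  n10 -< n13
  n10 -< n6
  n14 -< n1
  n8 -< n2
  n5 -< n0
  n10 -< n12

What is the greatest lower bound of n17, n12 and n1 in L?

n12

Common lower bounds of {n17, n12, n1}: n10, n12.
The greatest among these is n12.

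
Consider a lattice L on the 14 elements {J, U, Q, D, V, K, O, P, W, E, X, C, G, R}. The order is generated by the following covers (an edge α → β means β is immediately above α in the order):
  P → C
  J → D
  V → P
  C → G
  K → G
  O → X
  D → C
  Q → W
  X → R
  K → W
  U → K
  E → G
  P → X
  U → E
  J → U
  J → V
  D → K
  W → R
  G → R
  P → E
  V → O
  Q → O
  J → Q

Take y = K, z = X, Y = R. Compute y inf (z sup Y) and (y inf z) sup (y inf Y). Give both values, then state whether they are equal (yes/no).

K; K; yes

z sup Y = R, so y inf (z sup Y) = K inf R = K.
y inf z = J and y inf Y = K, so (y inf z) sup (y inf Y) = J sup K = K.
Equal: yes.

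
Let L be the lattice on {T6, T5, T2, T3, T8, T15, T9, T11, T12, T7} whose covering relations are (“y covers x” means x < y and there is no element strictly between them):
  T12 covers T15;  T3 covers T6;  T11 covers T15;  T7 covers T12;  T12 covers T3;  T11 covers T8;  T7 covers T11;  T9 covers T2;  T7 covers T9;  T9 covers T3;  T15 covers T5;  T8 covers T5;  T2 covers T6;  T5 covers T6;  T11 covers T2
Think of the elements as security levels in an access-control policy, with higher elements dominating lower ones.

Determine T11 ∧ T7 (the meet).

T11

Common lower bounds of {T11, T7}: T11, T15, T2, T5, T6, T8.
The greatest among these is T11.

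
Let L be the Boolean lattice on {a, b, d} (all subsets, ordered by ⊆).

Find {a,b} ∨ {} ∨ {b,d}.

Common upper bounds of {{a,b}, {}, {b,d}}: {a,b,d}.
The least among these is {a,b,d}.

{a,b,d}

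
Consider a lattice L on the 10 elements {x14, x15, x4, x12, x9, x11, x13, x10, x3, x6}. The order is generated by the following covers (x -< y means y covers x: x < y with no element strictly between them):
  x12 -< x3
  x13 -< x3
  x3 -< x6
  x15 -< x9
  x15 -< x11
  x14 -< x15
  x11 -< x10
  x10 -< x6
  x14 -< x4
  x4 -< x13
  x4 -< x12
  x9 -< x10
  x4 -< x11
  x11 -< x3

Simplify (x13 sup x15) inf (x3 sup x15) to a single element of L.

x13 ∨ x15 = x3
x3 ∨ x15 = x3
x3 ∧ x3 = x3

x3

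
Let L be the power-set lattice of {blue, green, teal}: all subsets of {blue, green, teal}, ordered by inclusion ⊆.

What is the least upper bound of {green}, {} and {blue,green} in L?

{blue,green}

Common upper bounds of {{green}, {}, {blue,green}}: {blue,green,teal}, {blue,green}.
The least among these is {blue,green}.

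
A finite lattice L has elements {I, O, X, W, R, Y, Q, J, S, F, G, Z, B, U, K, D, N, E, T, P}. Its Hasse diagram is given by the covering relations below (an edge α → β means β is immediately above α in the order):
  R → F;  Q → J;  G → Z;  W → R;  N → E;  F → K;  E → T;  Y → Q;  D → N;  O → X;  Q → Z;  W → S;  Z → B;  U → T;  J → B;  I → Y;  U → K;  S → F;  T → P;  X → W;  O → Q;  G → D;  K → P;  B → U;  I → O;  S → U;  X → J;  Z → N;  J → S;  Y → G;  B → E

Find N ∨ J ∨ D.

E

Common upper bounds of {N, J, D}: E, P, T.
The least among these is E.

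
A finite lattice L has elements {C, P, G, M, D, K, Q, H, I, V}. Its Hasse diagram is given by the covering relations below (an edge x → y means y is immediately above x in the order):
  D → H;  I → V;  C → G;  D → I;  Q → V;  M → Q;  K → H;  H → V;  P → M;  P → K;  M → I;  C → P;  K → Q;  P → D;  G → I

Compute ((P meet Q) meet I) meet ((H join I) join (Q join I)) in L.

P ∧ Q = P
P ∧ I = P
H ∨ I = V
Q ∨ I = V
V ∨ V = V
P ∧ V = P

P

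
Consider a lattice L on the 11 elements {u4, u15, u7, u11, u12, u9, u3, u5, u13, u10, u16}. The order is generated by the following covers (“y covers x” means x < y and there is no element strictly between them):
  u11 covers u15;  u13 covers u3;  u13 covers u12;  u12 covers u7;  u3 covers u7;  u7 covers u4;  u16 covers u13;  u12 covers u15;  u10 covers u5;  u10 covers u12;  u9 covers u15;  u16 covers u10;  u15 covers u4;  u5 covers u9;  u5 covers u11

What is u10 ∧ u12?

u12

Common lower bounds of {u10, u12}: u12, u15, u4, u7.
The greatest among these is u12.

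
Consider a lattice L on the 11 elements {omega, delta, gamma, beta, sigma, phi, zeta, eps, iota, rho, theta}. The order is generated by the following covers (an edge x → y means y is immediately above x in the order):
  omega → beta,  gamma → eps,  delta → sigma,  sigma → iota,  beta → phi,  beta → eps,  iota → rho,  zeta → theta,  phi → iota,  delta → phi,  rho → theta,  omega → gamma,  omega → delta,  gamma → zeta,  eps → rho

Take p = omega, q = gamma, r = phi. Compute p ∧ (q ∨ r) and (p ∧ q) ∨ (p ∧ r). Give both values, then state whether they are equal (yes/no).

q ∨ r = rho, so p ∧ (q ∨ r) = omega ∧ rho = omega.
p ∧ q = omega and p ∧ r = omega, so (p ∧ q) ∨ (p ∧ r) = omega ∨ omega = omega.
Equal: yes.

omega; omega; yes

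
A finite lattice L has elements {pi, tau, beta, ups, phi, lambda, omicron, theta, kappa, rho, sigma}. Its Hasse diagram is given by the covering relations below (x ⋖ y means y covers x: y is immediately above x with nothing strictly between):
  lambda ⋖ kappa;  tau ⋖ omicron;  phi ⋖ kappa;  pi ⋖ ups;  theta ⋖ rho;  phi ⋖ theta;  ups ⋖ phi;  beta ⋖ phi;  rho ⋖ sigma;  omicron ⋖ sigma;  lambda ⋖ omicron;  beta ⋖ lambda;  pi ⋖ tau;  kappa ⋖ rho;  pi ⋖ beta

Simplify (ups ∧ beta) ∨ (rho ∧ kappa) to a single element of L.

kappa

ups ∧ beta = pi
rho ∧ kappa = kappa
pi ∨ kappa = kappa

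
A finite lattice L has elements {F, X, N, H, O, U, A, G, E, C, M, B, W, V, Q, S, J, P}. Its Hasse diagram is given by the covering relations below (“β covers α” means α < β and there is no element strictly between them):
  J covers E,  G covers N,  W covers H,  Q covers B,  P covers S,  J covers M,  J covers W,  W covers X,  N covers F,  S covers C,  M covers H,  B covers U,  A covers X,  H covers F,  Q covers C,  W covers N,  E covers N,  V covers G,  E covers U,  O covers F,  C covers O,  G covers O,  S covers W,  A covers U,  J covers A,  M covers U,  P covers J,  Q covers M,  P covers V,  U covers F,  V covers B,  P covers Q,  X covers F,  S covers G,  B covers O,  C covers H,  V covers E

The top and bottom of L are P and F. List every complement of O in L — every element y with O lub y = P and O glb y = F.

A, J

Need y with O ∨ y = P and O ∧ y = F.
Checking each element gives: A, J.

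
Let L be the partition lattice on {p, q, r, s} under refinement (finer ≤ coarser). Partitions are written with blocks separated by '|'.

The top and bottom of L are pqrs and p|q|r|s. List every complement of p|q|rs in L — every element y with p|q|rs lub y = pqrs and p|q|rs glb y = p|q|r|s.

pqr|s, pqs|r, pr|qs, ps|qr

Need y with p|q|rs ∨ y = pqrs and p|q|rs ∧ y = p|q|r|s.
Checking each element gives: pqr|s, pqs|r, pr|qs, ps|qr.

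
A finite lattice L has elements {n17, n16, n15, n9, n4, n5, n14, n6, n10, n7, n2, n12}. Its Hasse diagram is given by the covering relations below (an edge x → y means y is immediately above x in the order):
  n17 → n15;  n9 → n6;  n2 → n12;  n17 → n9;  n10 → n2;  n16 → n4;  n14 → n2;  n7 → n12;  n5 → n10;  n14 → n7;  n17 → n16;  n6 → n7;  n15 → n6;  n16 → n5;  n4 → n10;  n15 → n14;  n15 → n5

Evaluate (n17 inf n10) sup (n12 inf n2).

n2

n17 ∧ n10 = n17
n12 ∧ n2 = n2
n17 ∨ n2 = n2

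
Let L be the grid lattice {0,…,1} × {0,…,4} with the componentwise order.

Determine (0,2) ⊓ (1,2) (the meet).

(0,2)

Common lower bounds of {(0,2), (1,2)}: (0,0), (0,1), (0,2).
The greatest among these is (0,2).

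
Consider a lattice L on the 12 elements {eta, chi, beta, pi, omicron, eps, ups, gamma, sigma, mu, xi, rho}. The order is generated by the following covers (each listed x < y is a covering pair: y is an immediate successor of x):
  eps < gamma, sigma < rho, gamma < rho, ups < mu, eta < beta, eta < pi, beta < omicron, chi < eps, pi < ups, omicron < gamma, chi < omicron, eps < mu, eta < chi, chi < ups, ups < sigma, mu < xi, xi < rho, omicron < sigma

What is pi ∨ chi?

ups

Common upper bounds of {pi, chi}: mu, rho, sigma, ups, xi.
The least among these is ups.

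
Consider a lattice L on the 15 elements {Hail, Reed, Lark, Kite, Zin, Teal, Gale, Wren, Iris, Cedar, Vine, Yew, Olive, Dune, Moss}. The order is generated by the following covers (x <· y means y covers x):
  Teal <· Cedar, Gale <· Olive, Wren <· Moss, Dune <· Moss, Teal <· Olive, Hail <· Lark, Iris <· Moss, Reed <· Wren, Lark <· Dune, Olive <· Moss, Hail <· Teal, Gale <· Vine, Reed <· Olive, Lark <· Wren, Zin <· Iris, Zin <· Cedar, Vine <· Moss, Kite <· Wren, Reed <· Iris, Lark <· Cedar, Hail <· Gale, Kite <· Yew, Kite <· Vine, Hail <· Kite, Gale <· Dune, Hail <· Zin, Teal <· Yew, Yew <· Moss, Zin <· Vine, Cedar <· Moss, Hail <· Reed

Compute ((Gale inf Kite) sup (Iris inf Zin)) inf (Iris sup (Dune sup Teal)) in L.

Gale ∧ Kite = Hail
Iris ∧ Zin = Zin
Hail ∨ Zin = Zin
Dune ∨ Teal = Moss
Iris ∨ Moss = Moss
Zin ∧ Moss = Zin

Zin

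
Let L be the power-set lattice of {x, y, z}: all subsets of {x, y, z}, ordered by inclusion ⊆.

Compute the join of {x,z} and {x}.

{x,z}

Common upper bounds of {{x,z}, {x}}: {x,y,z}, {x,z}.
The least among these is {x,z}.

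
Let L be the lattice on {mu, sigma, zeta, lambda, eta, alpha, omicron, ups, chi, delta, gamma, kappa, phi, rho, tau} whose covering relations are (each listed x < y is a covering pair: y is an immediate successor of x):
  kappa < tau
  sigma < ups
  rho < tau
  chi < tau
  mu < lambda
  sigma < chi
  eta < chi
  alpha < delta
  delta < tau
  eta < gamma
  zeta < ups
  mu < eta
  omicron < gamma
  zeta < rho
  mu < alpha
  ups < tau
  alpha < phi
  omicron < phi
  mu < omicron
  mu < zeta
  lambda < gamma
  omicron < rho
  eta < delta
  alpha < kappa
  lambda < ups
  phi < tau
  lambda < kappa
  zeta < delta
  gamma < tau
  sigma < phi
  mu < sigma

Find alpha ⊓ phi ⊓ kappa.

Common lower bounds of {alpha, phi, kappa}: alpha, mu.
The greatest among these is alpha.

alpha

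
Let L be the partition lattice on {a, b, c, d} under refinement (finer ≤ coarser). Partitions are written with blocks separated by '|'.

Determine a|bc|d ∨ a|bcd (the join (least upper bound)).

a|bcd

Common upper bounds of {a|bc|d, a|bcd}: abcd, a|bcd.
The least among these is a|bcd.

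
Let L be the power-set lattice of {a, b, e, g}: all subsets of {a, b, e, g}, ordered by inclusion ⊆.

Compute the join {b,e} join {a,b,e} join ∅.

Under ⊆, join is union: {b,e} ∪ {a,b,e} ∪ ∅ = {a,b,e}.

{a,b,e}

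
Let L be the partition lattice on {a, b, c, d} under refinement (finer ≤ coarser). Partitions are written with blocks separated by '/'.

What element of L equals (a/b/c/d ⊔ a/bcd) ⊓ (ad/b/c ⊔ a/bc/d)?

a/bc/d

a/b/c/d ∨ a/bcd = a/bcd
ad/b/c ∨ a/bc/d = ad/bc
a/bcd ∧ ad/bc = a/bc/d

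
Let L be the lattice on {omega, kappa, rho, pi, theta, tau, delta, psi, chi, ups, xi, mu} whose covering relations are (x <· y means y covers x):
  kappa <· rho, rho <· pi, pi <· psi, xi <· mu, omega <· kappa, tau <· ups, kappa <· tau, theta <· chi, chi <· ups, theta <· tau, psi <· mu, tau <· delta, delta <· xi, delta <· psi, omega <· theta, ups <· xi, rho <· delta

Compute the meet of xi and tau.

tau

Common lower bounds of {xi, tau}: kappa, omega, tau, theta.
The greatest among these is tau.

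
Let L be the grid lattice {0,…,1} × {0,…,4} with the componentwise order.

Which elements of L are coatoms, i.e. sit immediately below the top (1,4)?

The coatoms are exactly the elements covered by (1,4): (0,4), (1,3).

(0,4), (1,3)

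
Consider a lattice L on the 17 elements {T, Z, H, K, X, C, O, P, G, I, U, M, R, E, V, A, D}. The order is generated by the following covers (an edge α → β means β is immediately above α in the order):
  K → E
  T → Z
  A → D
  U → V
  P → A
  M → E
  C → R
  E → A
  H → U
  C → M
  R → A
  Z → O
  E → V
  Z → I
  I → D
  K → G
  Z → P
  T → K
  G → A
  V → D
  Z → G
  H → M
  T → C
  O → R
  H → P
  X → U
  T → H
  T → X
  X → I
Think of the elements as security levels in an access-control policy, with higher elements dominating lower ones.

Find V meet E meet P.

Common lower bounds of {V, E, P}: H, T.
The greatest among these is H.

H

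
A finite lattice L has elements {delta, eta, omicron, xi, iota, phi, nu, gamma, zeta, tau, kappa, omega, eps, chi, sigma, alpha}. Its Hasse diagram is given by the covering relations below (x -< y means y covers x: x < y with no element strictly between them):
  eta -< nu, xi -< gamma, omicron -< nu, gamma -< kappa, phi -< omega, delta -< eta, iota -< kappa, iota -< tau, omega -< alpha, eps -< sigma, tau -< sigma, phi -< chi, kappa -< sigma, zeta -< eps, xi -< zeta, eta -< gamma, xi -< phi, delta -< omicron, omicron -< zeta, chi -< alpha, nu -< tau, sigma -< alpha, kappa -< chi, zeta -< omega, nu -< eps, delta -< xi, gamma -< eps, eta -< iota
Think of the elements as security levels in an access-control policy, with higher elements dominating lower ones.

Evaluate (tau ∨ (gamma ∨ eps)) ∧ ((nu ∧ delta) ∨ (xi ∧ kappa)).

gamma ∨ eps = eps
tau ∨ eps = sigma
nu ∧ delta = delta
xi ∧ kappa = xi
delta ∨ xi = xi
sigma ∧ xi = xi

xi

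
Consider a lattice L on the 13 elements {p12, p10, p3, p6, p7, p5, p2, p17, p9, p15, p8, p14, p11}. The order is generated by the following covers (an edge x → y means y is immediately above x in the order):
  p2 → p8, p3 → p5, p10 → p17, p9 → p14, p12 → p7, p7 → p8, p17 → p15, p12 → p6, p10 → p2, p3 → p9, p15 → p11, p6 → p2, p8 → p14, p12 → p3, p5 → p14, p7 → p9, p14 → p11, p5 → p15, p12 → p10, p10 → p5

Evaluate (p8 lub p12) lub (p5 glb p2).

p8

p8 ∨ p12 = p8
p5 ∧ p2 = p10
p8 ∨ p10 = p8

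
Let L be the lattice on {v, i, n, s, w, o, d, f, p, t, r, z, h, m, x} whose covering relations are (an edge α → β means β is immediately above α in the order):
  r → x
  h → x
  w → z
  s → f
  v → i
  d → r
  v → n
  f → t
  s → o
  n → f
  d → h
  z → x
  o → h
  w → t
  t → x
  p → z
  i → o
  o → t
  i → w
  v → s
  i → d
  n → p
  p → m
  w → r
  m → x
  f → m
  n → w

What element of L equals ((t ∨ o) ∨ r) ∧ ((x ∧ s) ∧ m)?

t ∨ o = t
t ∨ r = x
x ∧ s = s
s ∧ m = s
x ∧ s = s

s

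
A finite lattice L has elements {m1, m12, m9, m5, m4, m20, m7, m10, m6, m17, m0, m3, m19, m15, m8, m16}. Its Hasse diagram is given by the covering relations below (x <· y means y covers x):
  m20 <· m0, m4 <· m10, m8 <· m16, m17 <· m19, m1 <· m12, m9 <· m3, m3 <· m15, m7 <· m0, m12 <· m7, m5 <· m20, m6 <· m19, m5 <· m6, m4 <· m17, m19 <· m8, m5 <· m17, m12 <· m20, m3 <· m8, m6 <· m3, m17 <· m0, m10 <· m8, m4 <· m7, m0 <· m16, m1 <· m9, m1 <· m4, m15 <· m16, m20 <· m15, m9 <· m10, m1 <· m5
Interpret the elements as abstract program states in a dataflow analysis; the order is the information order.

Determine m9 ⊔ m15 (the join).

m15

Common upper bounds of {m9, m15}: m15, m16.
The least among these is m15.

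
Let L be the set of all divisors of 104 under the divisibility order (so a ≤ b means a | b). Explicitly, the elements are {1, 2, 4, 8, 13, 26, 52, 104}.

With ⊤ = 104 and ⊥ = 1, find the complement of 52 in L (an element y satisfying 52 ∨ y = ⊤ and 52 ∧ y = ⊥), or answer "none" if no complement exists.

none

For every candidate y, either 52 ∨ y ≠ 104 or 52 ∧ y ≠ 1; no complement exists.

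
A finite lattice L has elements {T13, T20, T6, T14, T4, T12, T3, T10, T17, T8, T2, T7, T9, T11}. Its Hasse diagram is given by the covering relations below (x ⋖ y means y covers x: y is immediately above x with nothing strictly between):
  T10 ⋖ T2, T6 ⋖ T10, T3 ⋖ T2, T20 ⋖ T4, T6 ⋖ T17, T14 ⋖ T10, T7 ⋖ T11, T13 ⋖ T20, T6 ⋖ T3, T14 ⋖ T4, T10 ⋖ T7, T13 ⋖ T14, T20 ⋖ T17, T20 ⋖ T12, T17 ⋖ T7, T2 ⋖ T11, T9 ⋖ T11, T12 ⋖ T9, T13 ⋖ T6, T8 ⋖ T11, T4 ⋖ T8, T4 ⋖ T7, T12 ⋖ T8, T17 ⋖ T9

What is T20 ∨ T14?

Common upper bounds of {T20, T14}: T11, T4, T7, T8.
The least among these is T4.

T4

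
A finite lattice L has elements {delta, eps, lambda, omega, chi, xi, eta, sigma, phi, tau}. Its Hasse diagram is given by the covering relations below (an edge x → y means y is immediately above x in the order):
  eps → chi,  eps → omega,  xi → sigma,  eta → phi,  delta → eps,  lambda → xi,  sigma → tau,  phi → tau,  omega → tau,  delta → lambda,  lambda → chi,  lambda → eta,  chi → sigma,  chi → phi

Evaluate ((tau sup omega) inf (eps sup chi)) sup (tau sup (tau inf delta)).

tau ∨ omega = tau
eps ∨ chi = chi
tau ∧ chi = chi
tau ∧ delta = delta
tau ∨ delta = tau
chi ∨ tau = tau

tau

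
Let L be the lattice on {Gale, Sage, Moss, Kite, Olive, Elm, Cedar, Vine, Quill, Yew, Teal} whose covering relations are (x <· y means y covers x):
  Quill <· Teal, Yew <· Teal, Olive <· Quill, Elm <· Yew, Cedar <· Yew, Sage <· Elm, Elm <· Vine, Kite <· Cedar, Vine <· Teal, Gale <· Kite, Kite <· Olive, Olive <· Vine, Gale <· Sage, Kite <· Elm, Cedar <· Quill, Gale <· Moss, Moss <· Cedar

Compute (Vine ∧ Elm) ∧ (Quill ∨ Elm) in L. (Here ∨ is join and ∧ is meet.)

Vine ∧ Elm = Elm
Quill ∨ Elm = Teal
Elm ∧ Teal = Elm

Elm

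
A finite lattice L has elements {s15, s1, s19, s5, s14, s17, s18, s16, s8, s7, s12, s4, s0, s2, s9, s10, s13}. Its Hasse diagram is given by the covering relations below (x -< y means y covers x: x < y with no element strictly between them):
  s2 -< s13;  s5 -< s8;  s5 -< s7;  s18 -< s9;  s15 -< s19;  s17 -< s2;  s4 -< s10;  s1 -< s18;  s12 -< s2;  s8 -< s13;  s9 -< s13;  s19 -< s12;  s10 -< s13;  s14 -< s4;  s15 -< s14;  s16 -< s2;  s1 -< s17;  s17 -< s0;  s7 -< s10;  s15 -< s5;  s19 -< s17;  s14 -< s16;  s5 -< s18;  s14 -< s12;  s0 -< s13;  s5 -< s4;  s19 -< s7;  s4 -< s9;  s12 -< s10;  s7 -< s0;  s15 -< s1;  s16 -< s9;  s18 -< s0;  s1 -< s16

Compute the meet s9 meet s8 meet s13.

Common lower bounds of {s9, s8, s13}: s15, s5.
The greatest among these is s5.

s5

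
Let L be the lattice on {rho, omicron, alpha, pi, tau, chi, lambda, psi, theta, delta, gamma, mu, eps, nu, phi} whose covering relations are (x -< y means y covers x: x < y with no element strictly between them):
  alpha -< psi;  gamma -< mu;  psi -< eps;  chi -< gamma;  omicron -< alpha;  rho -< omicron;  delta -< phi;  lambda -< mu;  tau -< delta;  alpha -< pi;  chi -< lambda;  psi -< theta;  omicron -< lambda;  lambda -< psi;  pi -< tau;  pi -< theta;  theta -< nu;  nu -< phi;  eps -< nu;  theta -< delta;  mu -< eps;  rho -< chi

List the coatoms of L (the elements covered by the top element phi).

delta, nu

The coatoms are exactly the elements covered by phi: delta, nu.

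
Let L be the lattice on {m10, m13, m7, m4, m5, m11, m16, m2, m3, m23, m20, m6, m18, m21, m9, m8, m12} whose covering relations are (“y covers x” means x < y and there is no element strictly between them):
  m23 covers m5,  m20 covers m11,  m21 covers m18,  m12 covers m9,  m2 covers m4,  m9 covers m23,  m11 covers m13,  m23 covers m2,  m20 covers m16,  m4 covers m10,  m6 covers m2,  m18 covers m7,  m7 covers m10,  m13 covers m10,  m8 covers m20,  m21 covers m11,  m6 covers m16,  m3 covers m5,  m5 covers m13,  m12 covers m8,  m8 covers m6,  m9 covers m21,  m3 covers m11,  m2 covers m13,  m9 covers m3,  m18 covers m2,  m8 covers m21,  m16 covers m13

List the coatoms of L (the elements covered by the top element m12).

The coatoms are exactly the elements covered by m12: m8, m9.

m8, m9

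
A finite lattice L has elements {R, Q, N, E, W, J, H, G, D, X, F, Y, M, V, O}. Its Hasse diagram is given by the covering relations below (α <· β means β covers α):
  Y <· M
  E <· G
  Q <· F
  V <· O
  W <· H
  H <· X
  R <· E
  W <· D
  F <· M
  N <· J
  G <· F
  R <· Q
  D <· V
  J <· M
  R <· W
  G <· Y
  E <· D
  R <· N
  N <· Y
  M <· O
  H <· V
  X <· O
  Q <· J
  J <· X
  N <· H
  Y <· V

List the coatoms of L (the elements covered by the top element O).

The coatoms are exactly the elements covered by O: M, V, X.

M, V, X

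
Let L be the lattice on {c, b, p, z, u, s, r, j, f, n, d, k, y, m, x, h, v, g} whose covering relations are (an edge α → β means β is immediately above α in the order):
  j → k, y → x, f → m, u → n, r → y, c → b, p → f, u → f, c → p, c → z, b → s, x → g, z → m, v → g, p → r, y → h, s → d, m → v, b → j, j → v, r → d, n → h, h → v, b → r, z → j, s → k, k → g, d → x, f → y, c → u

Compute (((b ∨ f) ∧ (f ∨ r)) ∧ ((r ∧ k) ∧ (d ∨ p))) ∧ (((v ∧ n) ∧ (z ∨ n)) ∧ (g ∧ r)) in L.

c

b ∨ f = y
f ∨ r = y
y ∧ y = y
r ∧ k = b
d ∨ p = d
b ∧ d = b
y ∧ b = b
v ∧ n = n
z ∨ n = v
n ∧ v = n
g ∧ r = r
n ∧ r = c
b ∧ c = c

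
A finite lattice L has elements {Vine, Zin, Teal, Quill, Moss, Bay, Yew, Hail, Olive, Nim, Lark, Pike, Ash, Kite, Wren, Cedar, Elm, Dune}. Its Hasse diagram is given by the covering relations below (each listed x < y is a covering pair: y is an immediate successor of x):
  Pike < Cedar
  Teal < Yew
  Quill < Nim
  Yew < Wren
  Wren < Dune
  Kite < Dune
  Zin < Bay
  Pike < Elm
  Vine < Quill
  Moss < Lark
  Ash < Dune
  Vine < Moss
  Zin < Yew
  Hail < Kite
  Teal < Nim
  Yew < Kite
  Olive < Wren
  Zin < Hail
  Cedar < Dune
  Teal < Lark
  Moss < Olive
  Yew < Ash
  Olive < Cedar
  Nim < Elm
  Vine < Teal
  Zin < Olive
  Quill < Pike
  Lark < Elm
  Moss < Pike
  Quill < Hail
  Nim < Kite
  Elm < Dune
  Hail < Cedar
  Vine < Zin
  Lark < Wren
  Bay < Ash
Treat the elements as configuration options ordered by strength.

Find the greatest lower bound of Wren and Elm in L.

Common lower bounds of {Wren, Elm}: Lark, Moss, Teal, Vine.
The greatest among these is Lark.

Lark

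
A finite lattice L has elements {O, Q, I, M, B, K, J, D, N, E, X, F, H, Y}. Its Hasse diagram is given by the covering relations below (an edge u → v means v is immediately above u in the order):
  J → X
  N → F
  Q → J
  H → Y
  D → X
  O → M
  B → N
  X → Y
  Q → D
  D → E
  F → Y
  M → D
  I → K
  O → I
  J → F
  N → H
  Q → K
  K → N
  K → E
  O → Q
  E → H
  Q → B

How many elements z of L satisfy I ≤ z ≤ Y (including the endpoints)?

The interval [I, Y] = {E, F, H, I, K, N, Y}, which has 7 elements.

7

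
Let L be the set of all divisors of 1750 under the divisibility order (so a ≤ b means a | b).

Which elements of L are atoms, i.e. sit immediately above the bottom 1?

The atoms are exactly the elements that cover 1: 2, 5, 7.

2, 5, 7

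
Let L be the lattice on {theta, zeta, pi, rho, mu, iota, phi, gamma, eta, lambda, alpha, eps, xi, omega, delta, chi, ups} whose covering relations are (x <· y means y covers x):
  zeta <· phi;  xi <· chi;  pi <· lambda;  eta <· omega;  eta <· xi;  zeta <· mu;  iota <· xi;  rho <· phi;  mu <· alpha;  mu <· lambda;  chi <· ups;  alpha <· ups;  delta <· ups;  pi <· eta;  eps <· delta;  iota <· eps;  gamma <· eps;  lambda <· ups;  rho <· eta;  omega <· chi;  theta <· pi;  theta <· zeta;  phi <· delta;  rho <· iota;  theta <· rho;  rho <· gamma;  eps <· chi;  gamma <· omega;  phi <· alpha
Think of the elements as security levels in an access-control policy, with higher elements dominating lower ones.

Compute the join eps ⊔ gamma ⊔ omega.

Common upper bounds of {eps, gamma, omega}: chi, ups.
The least among these is chi.

chi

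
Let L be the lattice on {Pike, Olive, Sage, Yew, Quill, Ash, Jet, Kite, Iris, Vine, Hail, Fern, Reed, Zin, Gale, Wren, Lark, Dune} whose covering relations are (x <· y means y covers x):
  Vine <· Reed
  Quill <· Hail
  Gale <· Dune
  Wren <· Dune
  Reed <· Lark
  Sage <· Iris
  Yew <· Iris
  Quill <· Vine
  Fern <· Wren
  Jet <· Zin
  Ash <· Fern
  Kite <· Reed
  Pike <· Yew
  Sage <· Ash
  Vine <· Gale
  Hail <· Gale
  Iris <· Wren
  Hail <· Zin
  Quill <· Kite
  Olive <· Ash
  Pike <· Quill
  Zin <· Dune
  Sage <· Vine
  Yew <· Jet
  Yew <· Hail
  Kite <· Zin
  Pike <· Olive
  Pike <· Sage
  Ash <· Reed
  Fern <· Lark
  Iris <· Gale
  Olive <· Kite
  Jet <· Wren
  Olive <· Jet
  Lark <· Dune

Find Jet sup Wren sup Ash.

Common upper bounds of {Jet, Wren, Ash}: Dune, Wren.
The least among these is Wren.

Wren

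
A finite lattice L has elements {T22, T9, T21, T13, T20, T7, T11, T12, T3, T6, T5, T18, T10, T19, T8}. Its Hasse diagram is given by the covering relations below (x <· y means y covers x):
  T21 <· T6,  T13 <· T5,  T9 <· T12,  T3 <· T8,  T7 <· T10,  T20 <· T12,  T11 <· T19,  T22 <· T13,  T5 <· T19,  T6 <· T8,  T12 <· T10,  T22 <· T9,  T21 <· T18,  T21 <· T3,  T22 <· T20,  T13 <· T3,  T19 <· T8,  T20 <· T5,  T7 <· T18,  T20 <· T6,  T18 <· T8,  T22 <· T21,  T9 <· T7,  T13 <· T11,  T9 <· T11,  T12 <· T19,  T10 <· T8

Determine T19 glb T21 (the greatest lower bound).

Common lower bounds of {T19, T21}: T22.
The greatest among these is T22.

T22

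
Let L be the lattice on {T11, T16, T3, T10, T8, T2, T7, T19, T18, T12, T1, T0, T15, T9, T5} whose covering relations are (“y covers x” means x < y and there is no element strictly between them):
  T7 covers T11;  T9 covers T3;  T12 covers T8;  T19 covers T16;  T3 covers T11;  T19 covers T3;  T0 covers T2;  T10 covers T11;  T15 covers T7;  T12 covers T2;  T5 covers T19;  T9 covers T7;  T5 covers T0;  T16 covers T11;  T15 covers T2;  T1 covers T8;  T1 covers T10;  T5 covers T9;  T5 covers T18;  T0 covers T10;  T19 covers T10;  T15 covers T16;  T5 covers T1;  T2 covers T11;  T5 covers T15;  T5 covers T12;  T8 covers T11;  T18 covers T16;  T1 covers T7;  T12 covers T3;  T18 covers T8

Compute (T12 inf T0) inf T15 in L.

T12 ∧ T0 = T2
T2 ∧ T15 = T2

T2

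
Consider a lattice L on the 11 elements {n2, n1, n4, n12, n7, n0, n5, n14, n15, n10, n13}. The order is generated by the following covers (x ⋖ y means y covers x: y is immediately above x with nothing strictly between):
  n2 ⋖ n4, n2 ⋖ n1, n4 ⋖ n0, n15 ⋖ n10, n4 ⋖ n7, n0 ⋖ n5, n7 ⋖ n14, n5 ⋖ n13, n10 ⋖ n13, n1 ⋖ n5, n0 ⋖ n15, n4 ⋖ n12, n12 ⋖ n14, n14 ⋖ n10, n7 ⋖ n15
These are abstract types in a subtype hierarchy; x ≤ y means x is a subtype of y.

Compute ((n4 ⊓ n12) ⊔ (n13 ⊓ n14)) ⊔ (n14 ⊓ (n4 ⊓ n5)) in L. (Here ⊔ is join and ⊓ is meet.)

n4 ∧ n12 = n4
n13 ∧ n14 = n14
n4 ∨ n14 = n14
n4 ∧ n5 = n4
n14 ∧ n4 = n4
n14 ∨ n4 = n14

n14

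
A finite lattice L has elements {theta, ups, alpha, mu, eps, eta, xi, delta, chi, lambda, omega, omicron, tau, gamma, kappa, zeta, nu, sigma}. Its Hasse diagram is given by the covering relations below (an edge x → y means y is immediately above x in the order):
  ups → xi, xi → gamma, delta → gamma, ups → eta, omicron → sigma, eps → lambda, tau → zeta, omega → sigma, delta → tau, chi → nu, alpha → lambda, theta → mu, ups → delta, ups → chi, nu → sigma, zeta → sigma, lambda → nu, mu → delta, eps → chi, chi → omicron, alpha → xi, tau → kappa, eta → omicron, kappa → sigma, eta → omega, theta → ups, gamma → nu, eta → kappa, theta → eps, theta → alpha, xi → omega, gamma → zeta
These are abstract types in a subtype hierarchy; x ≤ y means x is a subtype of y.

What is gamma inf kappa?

delta

Common lower bounds of {gamma, kappa}: delta, mu, theta, ups.
The greatest among these is delta.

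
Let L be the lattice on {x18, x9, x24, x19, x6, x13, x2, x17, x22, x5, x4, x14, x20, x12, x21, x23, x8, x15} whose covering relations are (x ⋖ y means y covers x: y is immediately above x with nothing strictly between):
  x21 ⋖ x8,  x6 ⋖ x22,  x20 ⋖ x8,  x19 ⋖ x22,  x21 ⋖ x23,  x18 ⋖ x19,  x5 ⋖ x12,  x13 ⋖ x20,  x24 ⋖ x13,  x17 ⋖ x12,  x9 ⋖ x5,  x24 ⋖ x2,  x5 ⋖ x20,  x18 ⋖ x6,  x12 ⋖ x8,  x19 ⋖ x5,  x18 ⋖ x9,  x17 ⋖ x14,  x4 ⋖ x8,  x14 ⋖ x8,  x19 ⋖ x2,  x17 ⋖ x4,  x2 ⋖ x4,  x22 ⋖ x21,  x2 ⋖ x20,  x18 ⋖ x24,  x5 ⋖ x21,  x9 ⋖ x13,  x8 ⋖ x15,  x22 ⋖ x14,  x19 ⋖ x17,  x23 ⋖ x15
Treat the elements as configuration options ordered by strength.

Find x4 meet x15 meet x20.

x2

Common lower bounds of {x4, x15, x20}: x18, x19, x2, x24.
The greatest among these is x2.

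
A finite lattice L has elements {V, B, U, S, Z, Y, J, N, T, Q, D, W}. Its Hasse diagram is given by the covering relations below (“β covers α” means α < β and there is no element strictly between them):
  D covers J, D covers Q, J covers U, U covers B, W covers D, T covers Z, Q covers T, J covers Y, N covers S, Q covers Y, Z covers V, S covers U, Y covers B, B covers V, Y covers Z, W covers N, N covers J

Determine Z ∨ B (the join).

Y

Common upper bounds of {Z, B}: D, J, N, Q, W, Y.
The least among these is Y.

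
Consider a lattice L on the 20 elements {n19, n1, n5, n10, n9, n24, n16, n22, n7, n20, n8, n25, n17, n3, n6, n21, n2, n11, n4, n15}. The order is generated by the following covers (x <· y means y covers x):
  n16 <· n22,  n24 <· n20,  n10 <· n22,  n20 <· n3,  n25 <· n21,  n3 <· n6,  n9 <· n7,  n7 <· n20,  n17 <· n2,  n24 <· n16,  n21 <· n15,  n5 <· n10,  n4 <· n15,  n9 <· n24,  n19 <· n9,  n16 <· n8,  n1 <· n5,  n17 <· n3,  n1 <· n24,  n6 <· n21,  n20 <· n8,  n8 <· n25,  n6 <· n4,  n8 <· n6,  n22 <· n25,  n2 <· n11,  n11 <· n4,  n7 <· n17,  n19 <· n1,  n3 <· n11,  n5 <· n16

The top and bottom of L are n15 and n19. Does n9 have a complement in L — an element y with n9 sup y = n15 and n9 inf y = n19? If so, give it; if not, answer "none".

For every candidate y, either n9 ∨ y ≠ n15 or n9 ∧ y ≠ n19; no complement exists.

none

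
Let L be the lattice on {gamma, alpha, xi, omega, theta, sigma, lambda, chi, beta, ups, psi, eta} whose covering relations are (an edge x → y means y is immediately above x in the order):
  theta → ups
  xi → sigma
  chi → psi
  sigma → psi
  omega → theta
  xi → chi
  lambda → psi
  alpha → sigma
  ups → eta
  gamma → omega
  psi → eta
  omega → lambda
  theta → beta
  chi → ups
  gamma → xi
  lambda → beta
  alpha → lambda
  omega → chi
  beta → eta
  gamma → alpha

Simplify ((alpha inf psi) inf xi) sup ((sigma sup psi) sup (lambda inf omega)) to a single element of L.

psi

alpha ∧ psi = alpha
alpha ∧ xi = gamma
sigma ∨ psi = psi
lambda ∧ omega = omega
psi ∨ omega = psi
gamma ∨ psi = psi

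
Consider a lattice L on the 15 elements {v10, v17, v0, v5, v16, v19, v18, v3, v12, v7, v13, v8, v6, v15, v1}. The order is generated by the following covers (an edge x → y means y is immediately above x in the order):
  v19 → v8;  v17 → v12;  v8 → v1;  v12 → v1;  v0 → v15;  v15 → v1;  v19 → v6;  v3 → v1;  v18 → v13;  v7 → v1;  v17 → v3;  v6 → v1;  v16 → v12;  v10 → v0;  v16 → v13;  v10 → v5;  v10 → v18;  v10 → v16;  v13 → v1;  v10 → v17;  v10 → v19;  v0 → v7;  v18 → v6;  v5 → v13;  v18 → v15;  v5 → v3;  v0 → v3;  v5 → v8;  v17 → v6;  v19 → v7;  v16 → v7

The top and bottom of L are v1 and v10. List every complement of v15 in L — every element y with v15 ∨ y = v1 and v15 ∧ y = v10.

Need y with v15 ∨ y = v1 and v15 ∧ y = v10.
Checking each element gives: v12, v16, v17, v19, v5, v8.

v12, v16, v17, v19, v5, v8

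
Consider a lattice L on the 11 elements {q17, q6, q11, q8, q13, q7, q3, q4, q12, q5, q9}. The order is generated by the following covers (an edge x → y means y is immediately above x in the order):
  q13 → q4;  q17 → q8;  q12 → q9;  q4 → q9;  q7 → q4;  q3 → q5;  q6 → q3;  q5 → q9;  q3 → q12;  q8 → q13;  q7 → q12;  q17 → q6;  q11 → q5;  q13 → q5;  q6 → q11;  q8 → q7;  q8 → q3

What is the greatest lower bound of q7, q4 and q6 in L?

Common lower bounds of {q7, q4, q6}: q17.
The greatest among these is q17.

q17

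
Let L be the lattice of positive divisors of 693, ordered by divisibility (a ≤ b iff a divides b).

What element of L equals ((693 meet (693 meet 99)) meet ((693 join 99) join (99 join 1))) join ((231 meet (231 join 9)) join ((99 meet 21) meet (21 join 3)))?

693

693 ∧ 99 = 99
693 ∧ 99 = 99
693 ∨ 99 = 693
99 ∨ 1 = 99
693 ∨ 99 = 693
99 ∧ 693 = 99
231 ∨ 9 = 693
231 ∧ 693 = 231
99 ∧ 21 = 3
21 ∨ 3 = 21
3 ∧ 21 = 3
231 ∨ 3 = 231
99 ∨ 231 = 693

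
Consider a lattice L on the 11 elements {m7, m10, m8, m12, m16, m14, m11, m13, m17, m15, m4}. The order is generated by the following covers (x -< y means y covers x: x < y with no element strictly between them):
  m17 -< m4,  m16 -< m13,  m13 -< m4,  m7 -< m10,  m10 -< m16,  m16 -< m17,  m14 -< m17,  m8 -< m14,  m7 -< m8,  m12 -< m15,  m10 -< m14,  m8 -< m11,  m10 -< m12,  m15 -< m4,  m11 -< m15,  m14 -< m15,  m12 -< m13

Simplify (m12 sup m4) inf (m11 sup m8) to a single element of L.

m12 ∨ m4 = m4
m11 ∨ m8 = m11
m4 ∧ m11 = m11

m11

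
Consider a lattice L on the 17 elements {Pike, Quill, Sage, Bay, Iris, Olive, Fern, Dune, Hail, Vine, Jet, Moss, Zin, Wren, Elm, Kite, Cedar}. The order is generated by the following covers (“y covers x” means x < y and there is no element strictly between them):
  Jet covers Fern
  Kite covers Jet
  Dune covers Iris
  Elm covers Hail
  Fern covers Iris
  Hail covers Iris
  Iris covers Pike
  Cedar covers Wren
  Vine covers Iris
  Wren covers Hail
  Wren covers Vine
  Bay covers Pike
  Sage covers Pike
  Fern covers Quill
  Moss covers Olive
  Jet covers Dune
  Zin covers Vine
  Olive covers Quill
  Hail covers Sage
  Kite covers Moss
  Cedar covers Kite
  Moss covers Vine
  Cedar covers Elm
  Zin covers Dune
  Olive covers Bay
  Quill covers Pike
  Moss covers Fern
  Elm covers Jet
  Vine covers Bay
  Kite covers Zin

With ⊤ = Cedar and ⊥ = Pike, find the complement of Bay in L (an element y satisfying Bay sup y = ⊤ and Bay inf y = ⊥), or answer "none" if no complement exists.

Elm

Need y with Bay ∨ y = Cedar and Bay ∧ y = Pike.
Checking each element gives: Elm.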